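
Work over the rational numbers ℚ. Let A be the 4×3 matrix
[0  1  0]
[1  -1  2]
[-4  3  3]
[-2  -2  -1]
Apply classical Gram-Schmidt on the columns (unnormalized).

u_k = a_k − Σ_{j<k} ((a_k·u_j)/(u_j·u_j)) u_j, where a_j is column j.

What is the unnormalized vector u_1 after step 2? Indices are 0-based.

u_1 = (1, -4/7, 9/7, -20/7)

Step 1: u_0 = a_0 = (0, 1, -4, -2).
Step 2: u_1 = a_1 − (-3/7)·u_0 = (1, -4/7, 9/7, -20/7).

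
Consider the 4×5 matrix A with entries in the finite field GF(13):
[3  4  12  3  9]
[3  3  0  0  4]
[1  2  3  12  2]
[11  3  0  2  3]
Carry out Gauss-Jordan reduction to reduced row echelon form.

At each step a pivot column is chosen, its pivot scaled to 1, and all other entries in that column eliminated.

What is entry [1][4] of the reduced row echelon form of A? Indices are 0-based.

step 1: normalize row 0 (÷3) = (1, 10, 4, 1, 3)
  row 1: subtract 3×row0 = (0, 12, 1, 10, 8)
  row 2: subtract 1×row0 = (0, 5, 12, 11, 12)
  row 3: subtract 11×row0 = (0, 10, 8, 4, 9)
step 2: normalize row 1 (÷12) = (0, 1, 12, 3, 5)
  row 0: subtract 10×row1 = (1, 0, 1, 10, 5)
  row 2: subtract 5×row1 = (0, 0, 4, 9, 0)
  row 3: subtract 10×row1 = (0, 0, 5, 0, 11)
step 3: normalize row 2 (÷4) = (0, 0, 1, 12, 0)
  row 0: subtract 1×row2 = (1, 0, 0, 11, 5)
  row 1: subtract 12×row2 = (0, 1, 0, 2, 5)
  row 3: subtract 5×row2 = (0, 0, 0, 5, 11)
step 4: normalize row 3 (÷5) = (0, 0, 0, 1, 10)
  row 0: subtract 11×row3 = (1, 0, 0, 0, 12)
  row 1: subtract 2×row3 = (0, 1, 0, 0, 11)
  row 2: subtract 12×row3 = (0, 0, 1, 0, 10)

M[1][4] = 11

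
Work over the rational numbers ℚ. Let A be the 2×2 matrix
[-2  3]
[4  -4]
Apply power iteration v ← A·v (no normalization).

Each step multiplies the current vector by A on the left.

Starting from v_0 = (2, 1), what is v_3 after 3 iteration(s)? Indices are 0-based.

v_3 = (-88, 136)

v_0 = (2, 1).
v_1 = A·v_0 = (-1, 4).
v_2 = A·v_1 = (14, -20).
v_3 = A·v_2 = (-88, 136).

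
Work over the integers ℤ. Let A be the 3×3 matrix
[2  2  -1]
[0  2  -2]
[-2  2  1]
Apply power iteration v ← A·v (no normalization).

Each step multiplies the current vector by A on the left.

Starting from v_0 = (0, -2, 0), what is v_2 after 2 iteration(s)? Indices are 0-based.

v_0 = (0, -2, 0).
v_1 = A·v_0 = (-4, -4, -4).
v_2 = A·v_1 = (-12, 0, -4).

v_2 = (-12, 0, -4)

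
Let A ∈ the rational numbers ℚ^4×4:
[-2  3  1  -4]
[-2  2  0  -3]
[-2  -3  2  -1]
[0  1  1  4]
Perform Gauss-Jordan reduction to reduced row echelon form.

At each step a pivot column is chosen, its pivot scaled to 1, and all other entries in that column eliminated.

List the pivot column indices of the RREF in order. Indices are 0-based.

step 1: normalize row 0 (÷-2) = (1, -3/2, -1/2, 2)
  row 1: subtract -2×row0 = (0, -1, -1, 1)
  row 2: subtract -2×row0 = (0, -6, 1, 3)
step 2: normalize row 1 (÷-1) = (0, 1, 1, -1)
  row 0: subtract -3/2×row1 = (1, 0, 1, 1/2)
  row 2: subtract -6×row1 = (0, 0, 7, -3)
  row 3: subtract 1×row1 = (0, 0, 0, 5)
step 3: normalize row 2 (÷7) = (0, 0, 1, -3/7)
  row 0: subtract 1×row2 = (1, 0, 0, 13/14)
  row 1: subtract 1×row2 = (0, 1, 0, -4/7)
step 4: normalize row 3 (÷5) = (0, 0, 0, 1)
  row 0: subtract 13/14×row3 = (1, 0, 0, 0)
  row 1: subtract -4/7×row3 = (0, 1, 0, 0)
  row 2: subtract -3/7×row3 = (0, 0, 1, 0)

pivot columns: 0, 1, 2, 3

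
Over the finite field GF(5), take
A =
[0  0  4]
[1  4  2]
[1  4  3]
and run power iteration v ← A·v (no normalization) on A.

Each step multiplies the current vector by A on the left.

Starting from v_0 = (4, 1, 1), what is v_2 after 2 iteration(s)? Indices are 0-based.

v_2 = (4, 1, 2)

v_0 = (4, 1, 1).
v_1 = A·v_0 = (4, 0, 1).
v_2 = A·v_1 = (4, 1, 2).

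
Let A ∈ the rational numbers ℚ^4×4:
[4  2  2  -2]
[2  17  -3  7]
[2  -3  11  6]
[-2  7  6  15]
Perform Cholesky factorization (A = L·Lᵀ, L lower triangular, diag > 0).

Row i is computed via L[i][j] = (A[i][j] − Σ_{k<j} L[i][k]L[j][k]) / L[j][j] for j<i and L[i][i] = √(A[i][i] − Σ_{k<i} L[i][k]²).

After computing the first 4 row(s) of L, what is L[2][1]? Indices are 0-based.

Step 1: L[0][0] = √(4) = 2.
  L[1][0] = (2) / L[0][0] = 1.
Step 2: L[1][1] = √(16) = 4.
  L[2][0] = (2) / L[0][0] = 1.
  L[2][1] = (-4) / L[1][1] = -1.
Step 3: L[2][2] = √(9) = 3.
  L[3][0] = (-2) / L[0][0] = -1.
  L[3][1] = (8) / L[1][1] = 2.
  L[3][2] = (9) / L[2][2] = 3.
Step 4: L[3][3] = √(1) = 1.

L[2][1] = -1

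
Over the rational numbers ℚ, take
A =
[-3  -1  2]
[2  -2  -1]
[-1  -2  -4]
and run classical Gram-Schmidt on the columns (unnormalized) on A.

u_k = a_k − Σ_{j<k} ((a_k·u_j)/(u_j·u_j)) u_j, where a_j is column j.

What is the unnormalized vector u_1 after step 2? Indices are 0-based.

u_1 = (-11/14, -15/7, -27/14)

Step 1: u_0 = a_0 = (-3, 2, -1).
Step 2: u_1 = a_1 − (1/14)·u_0 = (-11/14, -15/7, -27/14).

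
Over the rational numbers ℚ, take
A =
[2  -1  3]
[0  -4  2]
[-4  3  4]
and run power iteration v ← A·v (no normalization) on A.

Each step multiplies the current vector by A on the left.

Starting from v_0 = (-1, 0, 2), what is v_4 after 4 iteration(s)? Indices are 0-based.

v_0 = (-1, 0, 2).
v_1 = A·v_0 = (4, 4, 12).
v_2 = A·v_1 = (40, 8, 44).
v_3 = A·v_2 = (204, 56, 40).
v_4 = A·v_3 = (472, -144, -488).

v_4 = (472, -144, -488)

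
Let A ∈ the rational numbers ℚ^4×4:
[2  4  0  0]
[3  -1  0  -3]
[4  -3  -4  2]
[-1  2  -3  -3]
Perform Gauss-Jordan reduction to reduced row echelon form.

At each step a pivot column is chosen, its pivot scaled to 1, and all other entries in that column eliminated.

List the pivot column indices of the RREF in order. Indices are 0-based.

pivot columns: 0, 1, 2, 3

step 1: normalize row 0 (÷2) = (1, 2, 0, 0)
  row 1: subtract 3×row0 = (0, -7, 0, -3)
  row 2: subtract 4×row0 = (0, -11, -4, 2)
  row 3: subtract -1×row0 = (0, 4, -3, -3)
step 2: normalize row 1 (÷-7) = (0, 1, 0, 3/7)
  row 0: subtract 2×row1 = (1, 0, 0, -6/7)
  row 2: subtract -11×row1 = (0, 0, -4, 47/7)
  row 3: subtract 4×row1 = (0, 0, -3, -33/7)
step 3: normalize row 2 (÷-4) = (0, 0, 1, -47/28)
  row 3: subtract -3×row2 = (0, 0, 0, -39/4)
step 4: normalize row 3 (÷-39/4) = (0, 0, 0, 1)
  row 0: subtract -6/7×row3 = (1, 0, 0, 0)
  row 1: subtract 3/7×row3 = (0, 1, 0, 0)
  row 2: subtract -47/28×row3 = (0, 0, 1, 0)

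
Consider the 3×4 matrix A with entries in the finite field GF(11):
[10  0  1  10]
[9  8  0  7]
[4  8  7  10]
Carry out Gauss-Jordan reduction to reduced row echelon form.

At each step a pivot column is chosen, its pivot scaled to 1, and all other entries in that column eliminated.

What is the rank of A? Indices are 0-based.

step 1: normalize row 0 (÷10) = (1, 0, 10, 1)
  row 1: subtract 9×row0 = (0, 8, 9, 9)
  row 2: subtract 4×row0 = (0, 8, 0, 6)
step 2: normalize row 1 (÷8) = (0, 1, 8, 8)
  row 2: subtract 8×row1 = (0, 0, 2, 8)
step 3: normalize row 2 (÷2) = (0, 0, 1, 4)
  row 0: subtract 10×row2 = (1, 0, 0, 5)
  row 1: subtract 8×row2 = (0, 1, 0, 9)

rank = 3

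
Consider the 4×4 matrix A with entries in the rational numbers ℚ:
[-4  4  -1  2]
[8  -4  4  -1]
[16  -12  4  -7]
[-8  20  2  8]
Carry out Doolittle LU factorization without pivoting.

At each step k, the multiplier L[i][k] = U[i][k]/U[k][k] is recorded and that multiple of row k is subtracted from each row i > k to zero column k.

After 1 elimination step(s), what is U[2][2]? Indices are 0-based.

k=0: U[0][0]=-4
  eliminate (1,0): mult=-2, new row 1: (0, 4, 2, 3); set L[1][0]=-2
  eliminate (2,0): mult=-4, new row 2: (0, 4, 0, 1); set L[2][0]=-4
  eliminate (3,0): mult=2, new row 3: (0, 12, 4, 4); set L[3][0]=2

U[2][2] = 0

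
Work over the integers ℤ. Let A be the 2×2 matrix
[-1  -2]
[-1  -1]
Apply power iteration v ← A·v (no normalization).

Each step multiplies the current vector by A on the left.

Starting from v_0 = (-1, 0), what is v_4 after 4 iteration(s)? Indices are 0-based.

v_0 = (-1, 0).
v_1 = A·v_0 = (1, 1).
v_2 = A·v_1 = (-3, -2).
v_3 = A·v_2 = (7, 5).
v_4 = A·v_3 = (-17, -12).

v_4 = (-17, -12)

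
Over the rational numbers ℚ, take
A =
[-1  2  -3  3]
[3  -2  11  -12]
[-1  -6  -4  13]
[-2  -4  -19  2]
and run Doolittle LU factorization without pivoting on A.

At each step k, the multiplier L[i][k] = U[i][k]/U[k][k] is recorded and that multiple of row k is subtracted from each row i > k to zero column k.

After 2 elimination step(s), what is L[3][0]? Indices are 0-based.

L[3][0] = 2

Step 1: pivot at (0,0) is -1.
  row1 ← row1 − (-3)·row0  ⇒  L[1][0]=-3, U row1=(0, 4, 2, -3)
  row2 ← row2 − (1)·row0  ⇒  L[2][0]=1, U row2=(0, -8, -1, 10)
  row3 ← row3 − (2)·row0  ⇒  L[3][0]=2, U row3=(0, -8, -13, -4)
Step 2: pivot at (1,1) is 4.
  row2 ← row2 − (-2)·row1  ⇒  L[2][1]=-2, U row2=(0, 0, 3, 4)
  row3 ← row3 − (-2)·row1  ⇒  L[3][1]=-2, U row3=(0, 0, -9, -10)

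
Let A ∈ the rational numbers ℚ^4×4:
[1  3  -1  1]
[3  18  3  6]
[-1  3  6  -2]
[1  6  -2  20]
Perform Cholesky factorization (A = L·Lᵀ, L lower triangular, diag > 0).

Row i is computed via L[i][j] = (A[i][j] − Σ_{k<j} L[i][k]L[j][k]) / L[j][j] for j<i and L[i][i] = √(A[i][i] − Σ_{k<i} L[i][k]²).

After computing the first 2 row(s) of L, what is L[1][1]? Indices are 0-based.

L[1][1] = 3

Step 1: L[0][0] = √(1) = 1.
  L[1][0] = (3) / L[0][0] = 3.
Step 2: L[1][1] = √(9) = 3.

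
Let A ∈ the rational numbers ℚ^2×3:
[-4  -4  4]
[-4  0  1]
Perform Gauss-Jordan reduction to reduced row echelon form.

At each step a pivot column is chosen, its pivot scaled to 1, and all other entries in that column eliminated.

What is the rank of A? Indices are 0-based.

[1] R0 /= -4  ⇒  (1, 1, -1)
     R1 -= -4·R0  ⇒  (0, 4, -3)
[2] R1 /= 4  ⇒  (0, 1, -3/4)
     R0 -= 1·R1  ⇒  (1, 0, -1/4)

rank = 2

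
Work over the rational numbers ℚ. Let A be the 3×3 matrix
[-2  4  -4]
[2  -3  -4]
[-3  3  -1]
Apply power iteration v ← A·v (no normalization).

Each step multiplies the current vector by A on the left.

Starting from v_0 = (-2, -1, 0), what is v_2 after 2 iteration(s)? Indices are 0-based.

v_0 = (-2, -1, 0).
v_1 = A·v_0 = (0, -1, 3).
v_2 = A·v_1 = (-16, -9, -6).

v_2 = (-16, -9, -6)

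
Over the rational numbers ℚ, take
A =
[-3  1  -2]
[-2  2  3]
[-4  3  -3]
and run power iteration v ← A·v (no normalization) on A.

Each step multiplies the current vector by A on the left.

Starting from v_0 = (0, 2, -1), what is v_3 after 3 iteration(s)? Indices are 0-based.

v_3 = (188, -20, 299)

v_0 = (0, 2, -1).
v_1 = A·v_0 = (4, 1, 9).
v_2 = A·v_1 = (-29, 21, -40).
v_3 = A·v_2 = (188, -20, 299).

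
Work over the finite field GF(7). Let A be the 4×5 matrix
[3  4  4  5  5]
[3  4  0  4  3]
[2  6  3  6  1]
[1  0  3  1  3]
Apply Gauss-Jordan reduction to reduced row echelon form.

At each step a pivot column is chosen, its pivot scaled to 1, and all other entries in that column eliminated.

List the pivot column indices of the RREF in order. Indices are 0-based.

pivot(0,0)=3: scale R0 → (1, 6, 6, 4, 4)
  clear (1,0): R1 −= (3)R0 → (0, 0, 3, 6, 5)
  clear (2,0): R2 −= (2)R0 → (0, 1, 5, 5, 0)
  clear (3,0): R3 −= (1)R0 → (0, 1, 4, 4, 6)
pivot(1,1): swap R1↔R2
pivot(1,1)=1: scale R1 → (0, 1, 5, 5, 0)
  clear (0,1): R0 −= (6)R1 → (1, 0, 4, 2, 4)
  clear (3,1): R3 −= (1)R1 → (0, 0, 6, 6, 6)
pivot(2,2)=3: scale R2 → (0, 0, 1, 2, 4)
  clear (0,2): R0 −= (4)R2 → (1, 0, 0, 1, 2)
  clear (1,2): R1 −= (5)R2 → (0, 1, 0, 2, 1)
  clear (3,2): R3 −= (6)R2 → (0, 0, 0, 1, 3)
pivot(3,3)=1: scale R3 → (0, 0, 0, 1, 3)
  clear (0,3): R0 −= (1)R3 → (1, 0, 0, 0, 6)
  clear (1,3): R1 −= (2)R3 → (0, 1, 0, 0, 2)
  clear (2,3): R2 −= (2)R3 → (0, 0, 1, 0, 5)

pivot columns: 0, 1, 2, 3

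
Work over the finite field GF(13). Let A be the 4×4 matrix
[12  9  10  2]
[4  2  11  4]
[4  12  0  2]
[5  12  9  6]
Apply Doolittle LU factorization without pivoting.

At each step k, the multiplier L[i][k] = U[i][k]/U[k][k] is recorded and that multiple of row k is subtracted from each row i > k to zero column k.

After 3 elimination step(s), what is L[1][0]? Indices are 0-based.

L[1][0] = 9

Step 1: pivot at (0,0) is 12.
  row1 ← row1 − (9)·row0  ⇒  L[1][0]=9, U row1=(0, 12, 12, 12)
  row2 ← row2 − (9)·row0  ⇒  L[2][0]=9, U row2=(0, 9, 1, 10)
  row3 ← row3 − (8)·row0  ⇒  L[3][0]=8, U row3=(0, 5, 7, 3)
Step 2: pivot at (1,1) is 12.
  row2 ← row2 − (4)·row1  ⇒  L[2][1]=4, U row2=(0, 0, 5, 1)
  row3 ← row3 − (8)·row1  ⇒  L[3][1]=8, U row3=(0, 0, 2, 11)
Step 3: pivot at (2,2) is 5.
  row3 ← row3 − (3)·row2  ⇒  L[3][2]=3, U row3=(0, 0, 0, 8)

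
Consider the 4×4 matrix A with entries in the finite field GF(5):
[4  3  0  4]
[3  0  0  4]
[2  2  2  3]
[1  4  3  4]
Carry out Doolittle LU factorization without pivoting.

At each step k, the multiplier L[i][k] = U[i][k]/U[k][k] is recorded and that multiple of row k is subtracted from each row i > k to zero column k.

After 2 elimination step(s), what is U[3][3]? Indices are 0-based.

U[3][3] = 0

k=0: U[0][0]=4
  eliminate (1,0): mult=2, new row 1: (0, 4, 0, 1); set L[1][0]=2
  eliminate (2,0): mult=3, new row 2: (0, 3, 2, 1); set L[2][0]=3
  eliminate (3,0): mult=4, new row 3: (0, 2, 3, 3); set L[3][0]=4
k=1: U[1][1]=4
  eliminate (2,1): mult=2, new row 2: (0, 0, 2, 4); set L[2][1]=2
  eliminate (3,1): mult=3, new row 3: (0, 0, 3, 0); set L[3][1]=3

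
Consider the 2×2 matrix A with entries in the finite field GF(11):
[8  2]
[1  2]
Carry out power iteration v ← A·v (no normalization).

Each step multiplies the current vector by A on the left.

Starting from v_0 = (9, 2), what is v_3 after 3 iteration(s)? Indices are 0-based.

v_3 = (7, 2)

v_0 = (9, 2).
v_1 = A·v_0 = (10, 2).
v_2 = A·v_1 = (7, 3).
v_3 = A·v_2 = (7, 2).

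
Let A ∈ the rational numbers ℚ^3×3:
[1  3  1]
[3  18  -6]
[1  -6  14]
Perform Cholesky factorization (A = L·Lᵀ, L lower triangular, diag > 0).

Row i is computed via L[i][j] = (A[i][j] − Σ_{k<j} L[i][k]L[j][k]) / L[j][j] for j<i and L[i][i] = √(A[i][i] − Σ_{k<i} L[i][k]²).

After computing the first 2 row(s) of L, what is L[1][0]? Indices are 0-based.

L[1][0] = 3

Step 1: L[0][0] = √(1) = 1.
  L[1][0] = (3) / L[0][0] = 3.
Step 2: L[1][1] = √(9) = 3.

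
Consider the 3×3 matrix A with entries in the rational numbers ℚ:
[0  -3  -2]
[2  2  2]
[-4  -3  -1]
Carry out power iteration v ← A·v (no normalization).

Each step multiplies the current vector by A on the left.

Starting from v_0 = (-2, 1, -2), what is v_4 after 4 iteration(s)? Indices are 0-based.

v_4 = (-20, -62, 49)

v_0 = (-2, 1, -2).
v_1 = A·v_0 = (1, -6, 7).
v_2 = A·v_1 = (4, 4, 7).
v_3 = A·v_2 = (-26, 30, -35).
v_4 = A·v_3 = (-20, -62, 49).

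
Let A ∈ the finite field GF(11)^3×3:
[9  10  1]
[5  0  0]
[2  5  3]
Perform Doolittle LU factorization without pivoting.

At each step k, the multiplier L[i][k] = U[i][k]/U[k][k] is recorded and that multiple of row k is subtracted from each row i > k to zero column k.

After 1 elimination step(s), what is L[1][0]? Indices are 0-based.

Step 1: pivot at (0,0) is 9.
  row1 ← row1 − (3)·row0  ⇒  L[1][0]=3, U row1=(0, 3, 8)
  row2 ← row2 − (10)·row0  ⇒  L[2][0]=10, U row2=(0, 4, 4)

L[1][0] = 3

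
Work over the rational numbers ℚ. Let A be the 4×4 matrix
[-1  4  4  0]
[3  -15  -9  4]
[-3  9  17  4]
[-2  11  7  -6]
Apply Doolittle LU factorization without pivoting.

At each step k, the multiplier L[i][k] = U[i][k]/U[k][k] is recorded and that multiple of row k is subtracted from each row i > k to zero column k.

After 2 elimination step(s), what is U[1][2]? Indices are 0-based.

[col 0] pivot -1
  R1 -= -3*R0 → (0, -3, 3, 4)  (L[1][0] := -3)
  R2 -= 3*R0 → (0, -3, 5, 4)  (L[2][0] := 3)
  R3 -= 2*R0 → (0, 3, -1, -6)  (L[3][0] := 2)
[col 1] pivot -3
  R2 -= 1*R1 → (0, 0, 2, 0)  (L[2][1] := 1)
  R3 -= -1*R1 → (0, 0, 2, -2)  (L[3][1] := -1)

U[1][2] = 3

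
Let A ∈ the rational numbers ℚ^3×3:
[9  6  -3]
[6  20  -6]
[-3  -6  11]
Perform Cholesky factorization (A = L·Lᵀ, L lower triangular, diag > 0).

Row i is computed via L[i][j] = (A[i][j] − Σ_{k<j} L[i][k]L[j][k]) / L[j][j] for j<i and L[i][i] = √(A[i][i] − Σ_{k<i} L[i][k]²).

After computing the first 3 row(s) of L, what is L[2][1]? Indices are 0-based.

Step 1: L[0][0] = √(9) = 3.
  L[1][0] = (6) / L[0][0] = 2.
Step 2: L[1][1] = √(16) = 4.
  L[2][0] = (-3) / L[0][0] = -1.
  L[2][1] = (-4) / L[1][1] = -1.
Step 3: L[2][2] = √(9) = 3.

L[2][1] = -1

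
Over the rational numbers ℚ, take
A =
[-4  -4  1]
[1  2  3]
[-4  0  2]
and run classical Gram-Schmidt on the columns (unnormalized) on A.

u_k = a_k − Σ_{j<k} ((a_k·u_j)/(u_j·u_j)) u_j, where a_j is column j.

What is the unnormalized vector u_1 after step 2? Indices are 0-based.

u_1 = (-20/11, 16/11, 24/11)

Step 1: u_0 = a_0 = (-4, 1, -4).
Step 2: u_1 = a_1 − (6/11)·u_0 = (-20/11, 16/11, 24/11).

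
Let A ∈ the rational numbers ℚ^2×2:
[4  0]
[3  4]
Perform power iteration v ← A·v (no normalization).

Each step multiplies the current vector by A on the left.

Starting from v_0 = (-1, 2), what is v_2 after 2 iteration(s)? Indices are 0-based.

v_2 = (-16, 8)

v_0 = (-1, 2).
v_1 = A·v_0 = (-4, 5).
v_2 = A·v_1 = (-16, 8).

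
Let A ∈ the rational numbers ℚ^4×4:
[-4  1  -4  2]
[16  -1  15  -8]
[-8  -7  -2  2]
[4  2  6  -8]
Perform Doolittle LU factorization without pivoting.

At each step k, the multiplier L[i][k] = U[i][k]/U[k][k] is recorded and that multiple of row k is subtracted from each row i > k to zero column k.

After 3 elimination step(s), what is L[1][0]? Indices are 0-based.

k=0: U[0][0]=-4
  eliminate (1,0): mult=-4, new row 1: (0, 3, -1, 0); set L[1][0]=-4
  eliminate (2,0): mult=2, new row 2: (0, -9, 6, -2); set L[2][0]=2
  eliminate (3,0): mult=-1, new row 3: (0, 3, 2, -6); set L[3][0]=-1
k=1: U[1][1]=3
  eliminate (2,1): mult=-3, new row 2: (0, 0, 3, -2); set L[2][1]=-3
  eliminate (3,1): mult=1, new row 3: (0, 0, 3, -6); set L[3][1]=1
k=2: U[2][2]=3
  eliminate (3,2): mult=1, new row 3: (0, 0, 0, -4); set L[3][2]=1

L[1][0] = -4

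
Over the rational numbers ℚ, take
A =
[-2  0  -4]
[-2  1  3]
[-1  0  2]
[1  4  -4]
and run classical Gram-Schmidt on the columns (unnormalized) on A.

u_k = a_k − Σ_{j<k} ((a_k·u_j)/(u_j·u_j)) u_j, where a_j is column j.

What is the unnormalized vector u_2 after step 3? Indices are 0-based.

u_2 = (-374/83, 268/83, 145/83, -67/83)

Step 1: u_0 = a_0 = (-2, -2, -1, 1).
Step 2: u_1 = a_1 − (1/5)·u_0 = (2/5, 7/5, 1/5, 19/5).
Step 3: u_2 = a_2 − (-2/5)·u_0 − (-61/83)·u_1 = (-374/83, 268/83, 145/83, -67/83).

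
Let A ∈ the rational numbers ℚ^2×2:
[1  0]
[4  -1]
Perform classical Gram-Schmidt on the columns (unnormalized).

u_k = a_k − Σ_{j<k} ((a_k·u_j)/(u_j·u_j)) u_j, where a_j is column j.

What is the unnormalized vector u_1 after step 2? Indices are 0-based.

Step 1: u_0 = a_0 = (1, 4).
Step 2: u_1 = a_1 − (-4/17)·u_0 = (4/17, -1/17).

u_1 = (4/17, -1/17)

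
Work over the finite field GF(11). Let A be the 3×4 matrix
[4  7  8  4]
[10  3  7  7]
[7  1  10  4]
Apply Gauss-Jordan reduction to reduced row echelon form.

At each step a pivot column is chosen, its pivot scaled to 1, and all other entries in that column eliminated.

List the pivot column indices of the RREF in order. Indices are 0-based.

pivot columns: 0, 1, 2

step 1: normalize row 0 (÷4) = (1, 10, 2, 1)
  row 1: subtract 10×row0 = (0, 2, 9, 8)
  row 2: subtract 7×row0 = (0, 8, 7, 8)
step 2: normalize row 1 (÷2) = (0, 1, 10, 4)
  row 0: subtract 10×row1 = (1, 0, 1, 5)
  row 2: subtract 8×row1 = (0, 0, 4, 9)
step 3: normalize row 2 (÷4) = (0, 0, 1, 5)
  row 0: subtract 1×row2 = (1, 0, 0, 0)
  row 1: subtract 10×row2 = (0, 1, 0, 9)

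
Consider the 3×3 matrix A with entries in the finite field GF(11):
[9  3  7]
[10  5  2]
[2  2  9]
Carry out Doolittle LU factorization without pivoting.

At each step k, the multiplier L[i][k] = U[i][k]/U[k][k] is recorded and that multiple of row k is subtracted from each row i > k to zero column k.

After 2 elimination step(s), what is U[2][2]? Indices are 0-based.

Step 1: pivot at (0,0) is 9.
  row1 ← row1 − (6)·row0  ⇒  L[1][0]=6, U row1=(0, 9, 4)
  row2 ← row2 − (10)·row0  ⇒  L[2][0]=10, U row2=(0, 5, 5)
Step 2: pivot at (1,1) is 9.
  row2 ← row2 − (3)·row1  ⇒  L[2][1]=3, U row2=(0, 0, 4)

U[2][2] = 4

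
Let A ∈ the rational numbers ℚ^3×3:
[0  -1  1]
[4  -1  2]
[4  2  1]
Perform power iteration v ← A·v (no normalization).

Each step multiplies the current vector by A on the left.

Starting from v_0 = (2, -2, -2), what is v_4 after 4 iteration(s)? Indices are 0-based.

v_0 = (2, -2, -2).
v_1 = A·v_0 = (0, 6, 2).
v_2 = A·v_1 = (-4, -2, 14).
v_3 = A·v_2 = (16, 14, -6).
v_4 = A·v_3 = (-20, 38, 86).

v_4 = (-20, 38, 86)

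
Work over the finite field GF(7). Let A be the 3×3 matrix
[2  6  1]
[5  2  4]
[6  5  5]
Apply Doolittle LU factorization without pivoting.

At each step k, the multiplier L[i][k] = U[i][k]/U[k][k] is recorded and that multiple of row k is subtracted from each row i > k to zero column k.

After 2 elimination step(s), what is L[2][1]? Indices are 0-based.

L[2][1] = 1

k=0: U[0][0]=2
  eliminate (1,0): mult=6, new row 1: (0, 1, 5); set L[1][0]=6
  eliminate (2,0): mult=3, new row 2: (0, 1, 2); set L[2][0]=3
k=1: U[1][1]=1
  eliminate (2,1): mult=1, new row 2: (0, 0, 4); set L[2][1]=1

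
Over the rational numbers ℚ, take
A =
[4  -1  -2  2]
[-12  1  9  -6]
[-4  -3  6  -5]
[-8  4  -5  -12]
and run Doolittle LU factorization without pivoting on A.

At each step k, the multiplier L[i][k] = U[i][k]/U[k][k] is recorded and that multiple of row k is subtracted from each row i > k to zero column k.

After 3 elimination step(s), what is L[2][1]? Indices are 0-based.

L[2][1] = 2

k=0: U[0][0]=4
  eliminate (1,0): mult=-3, new row 1: (0, -2, 3, 0); set L[1][0]=-3
  eliminate (2,0): mult=-1, new row 2: (0, -4, 4, -3); set L[2][0]=-1
  eliminate (3,0): mult=-2, new row 3: (0, 2, -9, -8); set L[3][0]=-2
k=1: U[1][1]=-2
  eliminate (2,1): mult=2, new row 2: (0, 0, -2, -3); set L[2][1]=2
  eliminate (3,1): mult=-1, new row 3: (0, 0, -6, -8); set L[3][1]=-1
k=2: U[2][2]=-2
  eliminate (3,2): mult=3, new row 3: (0, 0, 0, 1); set L[3][2]=3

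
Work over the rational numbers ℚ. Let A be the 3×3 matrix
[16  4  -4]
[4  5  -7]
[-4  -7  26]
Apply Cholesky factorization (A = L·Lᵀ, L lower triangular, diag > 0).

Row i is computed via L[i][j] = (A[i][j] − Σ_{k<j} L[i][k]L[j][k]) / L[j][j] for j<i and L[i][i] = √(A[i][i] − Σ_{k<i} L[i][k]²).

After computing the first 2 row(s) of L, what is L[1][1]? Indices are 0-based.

L[1][1] = 2

Step 1: L[0][0] = √(16) = 4.
  L[1][0] = (4) / L[0][0] = 1.
Step 2: L[1][1] = √(4) = 2.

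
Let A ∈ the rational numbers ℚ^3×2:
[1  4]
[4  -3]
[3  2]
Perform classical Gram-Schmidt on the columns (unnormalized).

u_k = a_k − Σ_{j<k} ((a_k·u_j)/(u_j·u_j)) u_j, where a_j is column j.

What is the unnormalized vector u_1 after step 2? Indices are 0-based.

Step 1: u_0 = a_0 = (1, 4, 3).
Step 2: u_1 = a_1 − (-1/13)·u_0 = (53/13, -35/13, 29/13).

u_1 = (53/13, -35/13, 29/13)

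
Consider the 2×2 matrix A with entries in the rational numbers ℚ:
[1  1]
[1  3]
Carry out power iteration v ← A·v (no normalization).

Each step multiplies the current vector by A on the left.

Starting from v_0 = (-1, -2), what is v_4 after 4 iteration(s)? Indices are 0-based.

v_4 = (-116, -280)

v_0 = (-1, -2).
v_1 = A·v_0 = (-3, -7).
v_2 = A·v_1 = (-10, -24).
v_3 = A·v_2 = (-34, -82).
v_4 = A·v_3 = (-116, -280).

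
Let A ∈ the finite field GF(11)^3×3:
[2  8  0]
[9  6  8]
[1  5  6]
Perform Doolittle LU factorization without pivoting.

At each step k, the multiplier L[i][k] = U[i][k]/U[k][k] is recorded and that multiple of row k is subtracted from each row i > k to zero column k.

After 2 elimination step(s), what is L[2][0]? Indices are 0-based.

[col 0] pivot 2
  R1 -= 10*R0 → (0, 3, 8)  (L[1][0] := 10)
  R2 -= 6*R0 → (0, 1, 6)  (L[2][0] := 6)
[col 1] pivot 3
  R2 -= 4*R1 → (0, 0, 7)  (L[2][1] := 4)

L[2][0] = 6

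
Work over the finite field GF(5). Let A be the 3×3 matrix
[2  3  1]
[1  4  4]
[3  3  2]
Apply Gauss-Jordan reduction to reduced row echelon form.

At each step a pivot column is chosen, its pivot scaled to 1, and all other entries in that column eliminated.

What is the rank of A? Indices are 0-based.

[1] R0 /= 2  ⇒  (1, 4, 3)
     R1 -= 1·R0  ⇒  (0, 0, 1)
     R2 -= 3·R0  ⇒  (0, 1, 3)
[2] R1 <-> R2
[2] R1 /= 1  ⇒  (0, 1, 3)
     R0 -= 4·R1  ⇒  (1, 0, 1)
[3] R2 /= 1  ⇒  (0, 0, 1)
     R0 -= 1·R2  ⇒  (1, 0, 0)
     R1 -= 3·R2  ⇒  (0, 1, 0)

rank = 3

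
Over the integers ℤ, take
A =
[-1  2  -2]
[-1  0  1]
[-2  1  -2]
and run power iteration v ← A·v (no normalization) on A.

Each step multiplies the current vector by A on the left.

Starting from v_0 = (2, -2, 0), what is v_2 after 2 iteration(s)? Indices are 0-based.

v_0 = (2, -2, 0).
v_1 = A·v_0 = (-6, -2, -6).
v_2 = A·v_1 = (14, 0, 22).

v_2 = (14, 0, 22)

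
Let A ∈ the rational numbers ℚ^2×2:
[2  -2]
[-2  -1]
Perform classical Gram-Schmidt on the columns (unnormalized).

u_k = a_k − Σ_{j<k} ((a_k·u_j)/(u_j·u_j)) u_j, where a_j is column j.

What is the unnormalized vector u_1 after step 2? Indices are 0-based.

u_1 = (-3/2, -3/2)

Step 1: u_0 = a_0 = (2, -2).
Step 2: u_1 = a_1 − (-1/4)·u_0 = (-3/2, -3/2).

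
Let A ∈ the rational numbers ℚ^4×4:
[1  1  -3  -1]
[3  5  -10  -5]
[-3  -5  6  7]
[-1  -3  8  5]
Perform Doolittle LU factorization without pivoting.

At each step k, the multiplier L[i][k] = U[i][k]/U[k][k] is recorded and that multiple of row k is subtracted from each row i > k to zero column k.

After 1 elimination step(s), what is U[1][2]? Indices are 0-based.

[col 0] pivot 1
  R1 -= 3*R0 → (0, 2, -1, -2)  (L[1][0] := 3)
  R2 -= -3*R0 → (0, -2, -3, 4)  (L[2][0] := -3)
  R3 -= -1*R0 → (0, -2, 5, 4)  (L[3][0] := -1)

U[1][2] = -1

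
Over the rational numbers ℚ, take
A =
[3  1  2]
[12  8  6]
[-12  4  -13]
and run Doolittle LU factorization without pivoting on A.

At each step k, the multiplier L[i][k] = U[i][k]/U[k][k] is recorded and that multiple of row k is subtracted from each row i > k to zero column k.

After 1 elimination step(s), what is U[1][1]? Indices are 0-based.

U[1][1] = 4

k=0: U[0][0]=3
  eliminate (1,0): mult=4, new row 1: (0, 4, -2); set L[1][0]=4
  eliminate (2,0): mult=-4, new row 2: (0, 8, -5); set L[2][0]=-4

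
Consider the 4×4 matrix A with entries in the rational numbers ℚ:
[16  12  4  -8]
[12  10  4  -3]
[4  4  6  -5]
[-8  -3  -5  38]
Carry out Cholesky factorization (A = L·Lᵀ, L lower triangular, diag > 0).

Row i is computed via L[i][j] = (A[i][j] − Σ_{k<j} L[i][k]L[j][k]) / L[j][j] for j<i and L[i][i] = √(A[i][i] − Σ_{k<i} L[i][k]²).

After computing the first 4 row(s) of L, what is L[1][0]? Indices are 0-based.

L[1][0] = 3

Step 1: L[0][0] = √(16) = 4.
  L[1][0] = (12) / L[0][0] = 3.
Step 2: L[1][1] = √(1) = 1.
  L[2][0] = (4) / L[0][0] = 1.
  L[2][1] = (1) / L[1][1] = 1.
Step 3: L[2][2] = √(4) = 2.
  L[3][0] = (-8) / L[0][0] = -2.
  L[3][1] = (3) / L[1][1] = 3.
  L[3][2] = (-6) / L[2][2] = -3.
Step 4: L[3][3] = √(16) = 4.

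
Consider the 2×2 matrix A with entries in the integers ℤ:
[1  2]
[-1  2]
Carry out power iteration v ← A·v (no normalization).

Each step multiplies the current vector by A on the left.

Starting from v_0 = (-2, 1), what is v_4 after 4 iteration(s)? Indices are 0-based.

v_0 = (-2, 1).
v_1 = A·v_0 = (0, 4).
v_2 = A·v_1 = (8, 8).
v_3 = A·v_2 = (24, 8).
v_4 = A·v_3 = (40, -8).

v_4 = (40, -8)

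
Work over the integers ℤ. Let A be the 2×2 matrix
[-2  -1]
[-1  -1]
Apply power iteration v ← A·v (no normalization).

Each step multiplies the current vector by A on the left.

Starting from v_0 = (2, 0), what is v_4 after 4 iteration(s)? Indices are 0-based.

v_0 = (2, 0).
v_1 = A·v_0 = (-4, -2).
v_2 = A·v_1 = (10, 6).
v_3 = A·v_2 = (-26, -16).
v_4 = A·v_3 = (68, 42).

v_4 = (68, 42)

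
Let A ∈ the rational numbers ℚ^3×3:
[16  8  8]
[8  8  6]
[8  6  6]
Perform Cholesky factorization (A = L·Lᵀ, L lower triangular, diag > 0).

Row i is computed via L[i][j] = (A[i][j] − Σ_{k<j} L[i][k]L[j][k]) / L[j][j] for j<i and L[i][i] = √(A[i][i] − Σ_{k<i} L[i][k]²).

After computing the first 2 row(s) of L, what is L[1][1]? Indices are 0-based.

L[1][1] = 2

Step 1: L[0][0] = √(16) = 4.
  L[1][0] = (8) / L[0][0] = 2.
Step 2: L[1][1] = √(4) = 2.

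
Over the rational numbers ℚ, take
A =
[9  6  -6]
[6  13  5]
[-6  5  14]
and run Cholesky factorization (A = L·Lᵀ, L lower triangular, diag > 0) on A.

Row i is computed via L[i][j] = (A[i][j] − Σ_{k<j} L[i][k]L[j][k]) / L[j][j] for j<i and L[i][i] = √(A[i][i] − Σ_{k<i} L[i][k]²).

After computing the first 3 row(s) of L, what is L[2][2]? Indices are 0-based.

Step 1: L[0][0] = √(9) = 3.
  L[1][0] = (6) / L[0][0] = 2.
Step 2: L[1][1] = √(9) = 3.
  L[2][0] = (-6) / L[0][0] = -2.
  L[2][1] = (9) / L[1][1] = 3.
Step 3: L[2][2] = √(1) = 1.

L[2][2] = 1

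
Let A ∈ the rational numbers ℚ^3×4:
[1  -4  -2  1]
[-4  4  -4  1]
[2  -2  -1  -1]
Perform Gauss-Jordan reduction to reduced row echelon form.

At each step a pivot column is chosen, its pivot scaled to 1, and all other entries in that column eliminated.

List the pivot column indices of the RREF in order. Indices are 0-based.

pivot(0,0)=1: scale R0 → (1, -4, -2, 1)
  clear (1,0): R1 −= (-4)R0 → (0, -12, -12, 5)
  clear (2,0): R2 −= (2)R0 → (0, 6, 3, -3)
pivot(1,1)=-12: scale R1 → (0, 1, 1, -5/12)
  clear (0,1): R0 −= (-4)R1 → (1, 0, 2, -2/3)
  clear (2,1): R2 −= (6)R1 → (0, 0, -3, -1/2)
pivot(2,2)=-3: scale R2 → (0, 0, 1, 1/6)
  clear (0,2): R0 −= (2)R2 → (1, 0, 0, -1)
  clear (1,2): R1 −= (1)R2 → (0, 1, 0, -7/12)

pivot columns: 0, 1, 2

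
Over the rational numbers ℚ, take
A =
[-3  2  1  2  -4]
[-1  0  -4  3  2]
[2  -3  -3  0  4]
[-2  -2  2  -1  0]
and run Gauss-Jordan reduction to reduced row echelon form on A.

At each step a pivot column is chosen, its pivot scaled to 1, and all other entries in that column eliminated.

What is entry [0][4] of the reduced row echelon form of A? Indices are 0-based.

[1] R0 /= -3  ⇒  (1, -2/3, -1/3, -2/3, 4/3)
     R1 -= -1·R0  ⇒  (0, -2/3, -13/3, 7/3, 10/3)
     R2 -= 2·R0  ⇒  (0, -5/3, -7/3, 4/3, 4/3)
     R3 -= -2·R0  ⇒  (0, -10/3, 4/3, -7/3, 8/3)
[2] R1 /= -2/3  ⇒  (0, 1, 13/2, -7/2, -5)
     R0 -= -2/3·R1  ⇒  (1, 0, 4, -3, -2)
     R2 -= -5/3·R1  ⇒  (0, 0, 17/2, -9/2, -7)
     R3 -= -10/3·R1  ⇒  (0, 0, 23, -14, -14)
[3] R2 /= 17/2  ⇒  (0, 0, 1, -9/17, -14/17)
     R0 -= 4·R2  ⇒  (1, 0, 0, -15/17, 22/17)
     R1 -= 13/2·R2  ⇒  (0, 1, 0, -1/17, 6/17)
     R3 -= 23·R2  ⇒  (0, 0, 0, -31/17, 84/17)
[4] R3 /= -31/17  ⇒  (0, 0, 0, 1, -84/31)
     R0 -= -15/17·R3  ⇒  (1, 0, 0, 0, -34/31)
     R1 -= -1/17·R3  ⇒  (0, 1, 0, 0, 6/31)
     R2 -= -9/17·R3  ⇒  (0, 0, 1, 0, -70/31)

M[0][4] = -34/31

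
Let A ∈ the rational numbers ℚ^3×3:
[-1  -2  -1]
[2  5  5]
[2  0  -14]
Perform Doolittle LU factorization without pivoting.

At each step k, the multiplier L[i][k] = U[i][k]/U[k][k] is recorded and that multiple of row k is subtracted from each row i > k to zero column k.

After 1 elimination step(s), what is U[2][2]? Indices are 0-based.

U[2][2] = -16

Step 1: pivot at (0,0) is -1.
  row1 ← row1 − (-2)·row0  ⇒  L[1][0]=-2, U row1=(0, 1, 3)
  row2 ← row2 − (-2)·row0  ⇒  L[2][0]=-2, U row2=(0, -4, -16)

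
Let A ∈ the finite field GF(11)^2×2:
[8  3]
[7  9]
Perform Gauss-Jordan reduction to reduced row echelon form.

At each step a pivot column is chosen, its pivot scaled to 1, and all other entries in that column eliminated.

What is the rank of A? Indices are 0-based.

rank = 2

step 1: normalize row 0 (÷8) = (1, 10)
  row 1: subtract 7×row0 = (0, 5)
step 2: normalize row 1 (÷5) = (0, 1)
  row 0: subtract 10×row1 = (1, 0)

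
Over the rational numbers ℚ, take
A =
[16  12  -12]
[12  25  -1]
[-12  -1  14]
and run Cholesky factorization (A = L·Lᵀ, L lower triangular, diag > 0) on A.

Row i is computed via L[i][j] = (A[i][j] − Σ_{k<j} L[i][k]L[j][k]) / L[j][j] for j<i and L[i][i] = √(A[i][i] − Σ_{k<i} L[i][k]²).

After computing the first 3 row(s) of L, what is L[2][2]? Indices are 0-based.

Step 1: L[0][0] = √(16) = 4.
  L[1][0] = (12) / L[0][0] = 3.
Step 2: L[1][1] = √(16) = 4.
  L[2][0] = (-12) / L[0][0] = -3.
  L[2][1] = (8) / L[1][1] = 2.
Step 3: L[2][2] = √(1) = 1.

L[2][2] = 1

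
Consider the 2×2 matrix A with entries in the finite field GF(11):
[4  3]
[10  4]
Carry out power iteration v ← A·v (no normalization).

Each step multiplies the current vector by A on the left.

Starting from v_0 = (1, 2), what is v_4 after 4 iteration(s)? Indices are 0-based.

v_4 = (4, 10)

v_0 = (1, 2).
v_1 = A·v_0 = (10, 7).
v_2 = A·v_1 = (6, 7).
v_3 = A·v_2 = (1, 0).
v_4 = A·v_3 = (4, 10).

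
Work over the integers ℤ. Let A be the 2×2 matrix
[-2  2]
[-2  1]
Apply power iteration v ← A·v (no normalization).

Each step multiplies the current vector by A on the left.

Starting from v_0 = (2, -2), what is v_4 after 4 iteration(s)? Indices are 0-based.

v_4 = (-20, -22)

v_0 = (2, -2).
v_1 = A·v_0 = (-8, -6).
v_2 = A·v_1 = (4, 10).
v_3 = A·v_2 = (12, 2).
v_4 = A·v_3 = (-20, -22).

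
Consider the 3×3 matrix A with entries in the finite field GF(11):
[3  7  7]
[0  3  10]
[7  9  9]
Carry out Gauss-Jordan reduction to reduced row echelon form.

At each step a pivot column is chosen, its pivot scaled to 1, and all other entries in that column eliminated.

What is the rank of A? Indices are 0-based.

[1] R0 /= 3  ⇒  (1, 6, 6)
     R2 -= 7·R0  ⇒  (0, 0, 0)
[2] R1 /= 3  ⇒  (0, 1, 7)
     R0 -= 6·R1  ⇒  (1, 0, 8)
column 2 empty below row 2

rank = 2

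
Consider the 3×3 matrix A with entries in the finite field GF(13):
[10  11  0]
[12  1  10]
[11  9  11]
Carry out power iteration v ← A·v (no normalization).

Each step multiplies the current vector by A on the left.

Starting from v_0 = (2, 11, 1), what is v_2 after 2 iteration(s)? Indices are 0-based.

v_0 = (2, 11, 1).
v_1 = A·v_0 = (11, 6, 2).
v_2 = A·v_1 = (7, 2, 2).

v_2 = (7, 2, 2)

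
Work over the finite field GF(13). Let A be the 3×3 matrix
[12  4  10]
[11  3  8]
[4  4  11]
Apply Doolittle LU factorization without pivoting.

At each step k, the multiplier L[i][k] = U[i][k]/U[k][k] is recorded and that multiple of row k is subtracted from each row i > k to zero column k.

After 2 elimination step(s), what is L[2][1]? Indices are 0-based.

Step 1: pivot at (0,0) is 12.
  row1 ← row1 − (2)·row0  ⇒  L[1][0]=2, U row1=(0, 8, 1)
  row2 ← row2 − (9)·row0  ⇒  L[2][0]=9, U row2=(0, 7, 12)
Step 2: pivot at (1,1) is 8.
  row2 ← row2 − (9)·row1  ⇒  L[2][1]=9, U row2=(0, 0, 3)

L[2][1] = 9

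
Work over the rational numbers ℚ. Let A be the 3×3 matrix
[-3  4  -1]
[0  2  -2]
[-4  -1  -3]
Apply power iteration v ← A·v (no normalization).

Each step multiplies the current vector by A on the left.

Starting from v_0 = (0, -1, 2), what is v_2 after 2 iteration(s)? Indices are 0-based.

v_0 = (0, -1, 2).
v_1 = A·v_0 = (-6, -6, -5).
v_2 = A·v_1 = (-1, -2, 45).

v_2 = (-1, -2, 45)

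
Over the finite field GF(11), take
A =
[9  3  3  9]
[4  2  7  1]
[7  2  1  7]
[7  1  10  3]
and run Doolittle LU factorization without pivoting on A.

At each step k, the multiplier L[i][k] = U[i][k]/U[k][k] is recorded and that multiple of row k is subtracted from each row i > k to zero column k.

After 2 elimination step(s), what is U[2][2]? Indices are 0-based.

[col 0] pivot 9
  R1 -= 9*R0 → (0, 8, 2, 8)  (L[1][0] := 9)
  R2 -= 2*R0 → (0, 7, 6, 0)  (L[2][0] := 2)
  R3 -= 2*R0 → (0, 6, 4, 7)  (L[3][0] := 2)
[col 1] pivot 8
  R2 -= 5*R1 → (0, 0, 7, 4)  (L[2][1] := 5)
  R3 -= 9*R1 → (0, 0, 8, 1)  (L[3][1] := 9)

U[2][2] = 7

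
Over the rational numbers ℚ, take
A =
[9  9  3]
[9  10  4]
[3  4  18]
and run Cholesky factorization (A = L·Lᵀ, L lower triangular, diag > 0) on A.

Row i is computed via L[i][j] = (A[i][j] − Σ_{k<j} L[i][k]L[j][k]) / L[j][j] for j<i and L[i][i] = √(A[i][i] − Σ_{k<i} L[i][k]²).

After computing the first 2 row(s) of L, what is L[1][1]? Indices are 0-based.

L[1][1] = 1

Step 1: L[0][0] = √(9) = 3.
  L[1][0] = (9) / L[0][0] = 3.
Step 2: L[1][1] = √(1) = 1.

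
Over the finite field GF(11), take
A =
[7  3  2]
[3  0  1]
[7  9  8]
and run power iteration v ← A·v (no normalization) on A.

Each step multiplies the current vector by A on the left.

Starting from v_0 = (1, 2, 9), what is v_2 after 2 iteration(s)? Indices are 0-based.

v_2 = (7, 3, 1)

v_0 = (1, 2, 9).
v_1 = A·v_0 = (9, 1, 9).
v_2 = A·v_1 = (7, 3, 1).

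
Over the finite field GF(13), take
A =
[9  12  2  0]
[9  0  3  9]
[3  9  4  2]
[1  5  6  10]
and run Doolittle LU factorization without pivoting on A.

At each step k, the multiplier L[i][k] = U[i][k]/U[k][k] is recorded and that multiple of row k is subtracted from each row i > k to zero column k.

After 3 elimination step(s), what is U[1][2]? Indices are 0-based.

k=0: U[0][0]=9
  eliminate (1,0): mult=1, new row 1: (0, 1, 1, 9); set L[1][0]=1
  eliminate (2,0): mult=9, new row 2: (0, 5, 12, 2); set L[2][0]=9
  eliminate (3,0): mult=3, new row 3: (0, 8, 0, 10); set L[3][0]=3
k=1: U[1][1]=1
  eliminate (2,1): mult=5, new row 2: (0, 0, 7, 9); set L[2][1]=5
  eliminate (3,1): mult=8, new row 3: (0, 0, 5, 3); set L[3][1]=8
k=2: U[2][2]=7
  eliminate (3,2): mult=10, new row 3: (0, 0, 0, 4); set L[3][2]=10

U[1][2] = 1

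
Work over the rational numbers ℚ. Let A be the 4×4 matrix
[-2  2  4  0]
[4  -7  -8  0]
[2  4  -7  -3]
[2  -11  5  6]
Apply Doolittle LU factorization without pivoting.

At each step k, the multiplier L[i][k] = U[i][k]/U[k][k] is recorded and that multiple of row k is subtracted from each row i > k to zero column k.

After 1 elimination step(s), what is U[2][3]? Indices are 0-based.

U[2][3] = -3

Step 1: pivot at (0,0) is -2.
  row1 ← row1 − (-2)·row0  ⇒  L[1][0]=-2, U row1=(0, -3, 0, 0)
  row2 ← row2 − (-1)·row0  ⇒  L[2][0]=-1, U row2=(0, 6, -3, -3)
  row3 ← row3 − (-1)·row0  ⇒  L[3][0]=-1, U row3=(0, -9, 9, 6)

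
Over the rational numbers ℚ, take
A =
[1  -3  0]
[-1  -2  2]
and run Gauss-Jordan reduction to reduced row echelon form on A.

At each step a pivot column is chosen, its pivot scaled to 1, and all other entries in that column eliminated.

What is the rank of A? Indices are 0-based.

rank = 2

pivot(0,0)=1: scale R0 → (1, -3, 0)
  clear (1,0): R1 −= (-1)R0 → (0, -5, 2)
pivot(1,1)=-5: scale R1 → (0, 1, -2/5)
  clear (0,1): R0 −= (-3)R1 → (1, 0, -6/5)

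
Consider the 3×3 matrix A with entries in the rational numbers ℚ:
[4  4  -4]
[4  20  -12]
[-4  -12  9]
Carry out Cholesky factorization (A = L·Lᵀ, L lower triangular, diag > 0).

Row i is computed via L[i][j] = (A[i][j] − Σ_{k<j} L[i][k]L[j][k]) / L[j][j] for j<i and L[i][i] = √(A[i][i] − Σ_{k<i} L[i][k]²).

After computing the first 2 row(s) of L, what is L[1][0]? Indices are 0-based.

Step 1: L[0][0] = √(4) = 2.
  L[1][0] = (4) / L[0][0] = 2.
Step 2: L[1][1] = √(16) = 4.

L[1][0] = 2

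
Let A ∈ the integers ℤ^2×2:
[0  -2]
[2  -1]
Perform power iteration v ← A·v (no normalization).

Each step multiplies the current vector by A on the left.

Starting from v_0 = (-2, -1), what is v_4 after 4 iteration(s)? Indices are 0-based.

v_0 = (-2, -1).
v_1 = A·v_0 = (2, -3).
v_2 = A·v_1 = (6, 7).
v_3 = A·v_2 = (-14, 5).
v_4 = A·v_3 = (-10, -33).

v_4 = (-10, -33)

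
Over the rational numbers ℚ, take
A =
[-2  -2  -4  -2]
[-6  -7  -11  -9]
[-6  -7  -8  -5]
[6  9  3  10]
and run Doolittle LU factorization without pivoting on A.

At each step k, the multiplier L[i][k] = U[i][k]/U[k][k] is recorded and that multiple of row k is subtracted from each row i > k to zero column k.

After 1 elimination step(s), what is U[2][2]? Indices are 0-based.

k=0: U[0][0]=-2
  eliminate (1,0): mult=3, new row 1: (0, -1, 1, -3); set L[1][0]=3
  eliminate (2,0): mult=3, new row 2: (0, -1, 4, 1); set L[2][0]=3
  eliminate (3,0): mult=-3, new row 3: (0, 3, -9, 4); set L[3][0]=-3

U[2][2] = 4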